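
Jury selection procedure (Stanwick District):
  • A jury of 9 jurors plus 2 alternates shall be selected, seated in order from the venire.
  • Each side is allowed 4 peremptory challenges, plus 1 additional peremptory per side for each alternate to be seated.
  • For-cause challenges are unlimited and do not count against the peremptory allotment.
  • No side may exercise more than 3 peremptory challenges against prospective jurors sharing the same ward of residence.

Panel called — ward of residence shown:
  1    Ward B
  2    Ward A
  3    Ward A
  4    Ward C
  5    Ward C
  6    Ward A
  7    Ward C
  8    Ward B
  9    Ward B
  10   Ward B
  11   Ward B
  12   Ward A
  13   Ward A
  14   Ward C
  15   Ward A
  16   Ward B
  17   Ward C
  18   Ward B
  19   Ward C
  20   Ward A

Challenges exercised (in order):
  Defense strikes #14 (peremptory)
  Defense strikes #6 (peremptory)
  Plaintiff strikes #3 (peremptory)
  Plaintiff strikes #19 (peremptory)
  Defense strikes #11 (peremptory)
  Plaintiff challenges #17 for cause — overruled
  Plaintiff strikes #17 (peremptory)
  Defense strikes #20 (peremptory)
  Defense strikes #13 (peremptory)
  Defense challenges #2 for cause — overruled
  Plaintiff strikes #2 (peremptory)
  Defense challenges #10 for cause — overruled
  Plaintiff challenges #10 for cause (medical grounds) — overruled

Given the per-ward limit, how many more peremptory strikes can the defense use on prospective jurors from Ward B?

1

Defense peremptories so far: #14, #6, #11, #20, #13 — 5 of 6 used, 1 left overall.
Against Ward B: #11 — 1 used; per-ward cap 3 leaves 2.
Binding limit: min(1, 2) = 1.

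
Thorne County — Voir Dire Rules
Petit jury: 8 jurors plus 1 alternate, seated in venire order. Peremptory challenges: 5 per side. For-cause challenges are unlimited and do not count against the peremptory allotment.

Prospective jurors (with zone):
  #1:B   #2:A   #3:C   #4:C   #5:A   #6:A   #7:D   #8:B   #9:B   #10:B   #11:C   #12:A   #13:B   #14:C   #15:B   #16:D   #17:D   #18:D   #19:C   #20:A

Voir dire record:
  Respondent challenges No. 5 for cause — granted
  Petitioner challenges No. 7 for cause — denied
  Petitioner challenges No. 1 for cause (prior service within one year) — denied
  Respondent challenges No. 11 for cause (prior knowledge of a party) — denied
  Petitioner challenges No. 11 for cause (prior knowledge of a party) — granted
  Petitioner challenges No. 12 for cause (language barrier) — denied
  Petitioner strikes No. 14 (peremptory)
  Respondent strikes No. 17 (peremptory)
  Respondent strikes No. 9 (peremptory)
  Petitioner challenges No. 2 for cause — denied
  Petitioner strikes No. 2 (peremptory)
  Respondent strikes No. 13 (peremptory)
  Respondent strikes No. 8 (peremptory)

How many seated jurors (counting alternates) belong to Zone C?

Removed: #2, #5, #8, #9, #11, #13, #14, #17.
Seated (9 incl. alternates): #1, #3, #4, #6, #7, #10, #12, #15, #16.
Of those, in Zone C: #3, #4 → 2.

2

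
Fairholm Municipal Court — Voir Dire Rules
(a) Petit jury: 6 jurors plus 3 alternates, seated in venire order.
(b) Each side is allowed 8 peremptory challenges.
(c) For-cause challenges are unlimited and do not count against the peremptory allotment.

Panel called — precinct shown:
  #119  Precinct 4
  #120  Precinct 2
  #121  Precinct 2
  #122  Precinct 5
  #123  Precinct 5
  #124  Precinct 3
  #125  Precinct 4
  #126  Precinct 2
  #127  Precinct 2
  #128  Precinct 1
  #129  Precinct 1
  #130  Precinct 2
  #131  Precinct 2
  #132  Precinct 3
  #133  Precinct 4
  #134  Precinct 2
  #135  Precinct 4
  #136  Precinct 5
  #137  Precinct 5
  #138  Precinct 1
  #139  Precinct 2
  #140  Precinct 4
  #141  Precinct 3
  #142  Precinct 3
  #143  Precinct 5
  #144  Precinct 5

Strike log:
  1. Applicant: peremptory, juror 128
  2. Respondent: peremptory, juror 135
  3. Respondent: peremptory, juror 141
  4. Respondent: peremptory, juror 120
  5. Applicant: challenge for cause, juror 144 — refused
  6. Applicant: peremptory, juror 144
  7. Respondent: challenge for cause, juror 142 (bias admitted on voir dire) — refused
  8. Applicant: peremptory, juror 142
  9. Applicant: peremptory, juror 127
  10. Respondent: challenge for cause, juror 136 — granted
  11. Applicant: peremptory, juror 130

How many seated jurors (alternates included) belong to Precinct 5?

Removed: #120, #127, #128, #130, #135, #136, #141, #142, #144.
Seated (9 incl. alternates): #119, #121, #122, #123, #124, #125, #126, #129, #131.
Of those, in Precinct 5: #122, #123 → 2.

2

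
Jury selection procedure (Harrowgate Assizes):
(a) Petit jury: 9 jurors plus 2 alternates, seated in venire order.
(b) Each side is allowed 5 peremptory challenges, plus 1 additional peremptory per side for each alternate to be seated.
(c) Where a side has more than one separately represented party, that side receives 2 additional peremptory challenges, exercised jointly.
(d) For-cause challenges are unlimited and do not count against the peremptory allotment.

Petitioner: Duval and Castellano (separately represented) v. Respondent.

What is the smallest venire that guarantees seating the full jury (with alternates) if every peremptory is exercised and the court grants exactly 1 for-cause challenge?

28

Seats to fill: 9 + 2 alternates = 11.
Peremptories — Petitioner: 5 + 1×2 + 2 = 9; Respondent: 5 + 1×2 = 7; total 16.
For-cause removals: 1.
Minimum venire: 11 + 16 + 1 = 28.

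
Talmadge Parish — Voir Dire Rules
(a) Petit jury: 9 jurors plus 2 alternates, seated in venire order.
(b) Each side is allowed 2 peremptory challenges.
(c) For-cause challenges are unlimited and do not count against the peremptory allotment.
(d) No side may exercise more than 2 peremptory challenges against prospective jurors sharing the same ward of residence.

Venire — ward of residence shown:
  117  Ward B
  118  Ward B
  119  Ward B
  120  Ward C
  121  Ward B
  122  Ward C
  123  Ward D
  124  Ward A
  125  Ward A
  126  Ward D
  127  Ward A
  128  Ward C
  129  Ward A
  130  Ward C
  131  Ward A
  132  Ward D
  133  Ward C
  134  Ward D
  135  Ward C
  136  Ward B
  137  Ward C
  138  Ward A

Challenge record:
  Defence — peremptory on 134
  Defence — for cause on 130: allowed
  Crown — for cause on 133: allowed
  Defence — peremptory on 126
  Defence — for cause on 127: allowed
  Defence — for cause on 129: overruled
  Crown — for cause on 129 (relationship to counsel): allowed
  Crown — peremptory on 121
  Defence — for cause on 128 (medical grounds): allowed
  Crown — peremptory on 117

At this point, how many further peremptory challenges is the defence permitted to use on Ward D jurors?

Defence peremptories so far: #134, #126 — 2 of 2 used, 0 left overall.
Against Ward D: #134, #126 — 2 used; per-ward cap 2 leaves 0.
Binding limit: min(0, 0) = 0.

0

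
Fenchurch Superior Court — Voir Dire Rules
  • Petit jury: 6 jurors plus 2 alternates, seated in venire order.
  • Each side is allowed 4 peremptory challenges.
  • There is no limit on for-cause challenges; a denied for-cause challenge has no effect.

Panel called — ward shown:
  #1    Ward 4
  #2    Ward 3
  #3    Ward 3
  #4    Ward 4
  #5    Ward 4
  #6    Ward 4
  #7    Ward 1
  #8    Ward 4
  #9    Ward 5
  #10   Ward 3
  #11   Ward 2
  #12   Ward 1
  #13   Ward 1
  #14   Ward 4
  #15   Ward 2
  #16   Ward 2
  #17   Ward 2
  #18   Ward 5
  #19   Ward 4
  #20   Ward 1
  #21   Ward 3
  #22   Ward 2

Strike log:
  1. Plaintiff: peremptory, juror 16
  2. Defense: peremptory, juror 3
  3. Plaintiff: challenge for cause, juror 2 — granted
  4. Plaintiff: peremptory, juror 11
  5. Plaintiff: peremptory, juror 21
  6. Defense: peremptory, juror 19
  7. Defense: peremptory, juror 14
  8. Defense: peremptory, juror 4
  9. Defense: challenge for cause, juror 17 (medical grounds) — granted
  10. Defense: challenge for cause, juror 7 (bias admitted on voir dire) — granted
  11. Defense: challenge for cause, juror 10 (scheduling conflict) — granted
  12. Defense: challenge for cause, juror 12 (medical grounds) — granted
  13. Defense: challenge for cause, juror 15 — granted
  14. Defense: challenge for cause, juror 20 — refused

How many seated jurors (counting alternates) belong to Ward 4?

Removed: #2, #3, #4, #7, #10, #11, #12, #14, #15, #16, #17, #19, #21.
Seated (8 incl. alternates): #1, #5, #6, #8, #9, #13, #18, #20.
Of those, in Ward 4: #1, #5, #6, #8 → 4.

4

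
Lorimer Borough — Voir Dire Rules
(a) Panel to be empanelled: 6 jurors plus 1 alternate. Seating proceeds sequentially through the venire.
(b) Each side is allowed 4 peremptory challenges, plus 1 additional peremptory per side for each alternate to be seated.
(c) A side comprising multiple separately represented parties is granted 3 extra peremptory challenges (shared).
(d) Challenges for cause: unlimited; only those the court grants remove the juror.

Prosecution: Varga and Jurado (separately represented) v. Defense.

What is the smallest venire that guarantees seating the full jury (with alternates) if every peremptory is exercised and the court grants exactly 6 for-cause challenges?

26

Seats to fill: 6 + 1 alternates = 7.
Peremptories — Prosecution: 4 + 1×1 + 3 = 8; Defense: 4 + 1×1 = 5; total 13.
For-cause removals: 6.
Minimum venire: 7 + 13 + 6 = 26.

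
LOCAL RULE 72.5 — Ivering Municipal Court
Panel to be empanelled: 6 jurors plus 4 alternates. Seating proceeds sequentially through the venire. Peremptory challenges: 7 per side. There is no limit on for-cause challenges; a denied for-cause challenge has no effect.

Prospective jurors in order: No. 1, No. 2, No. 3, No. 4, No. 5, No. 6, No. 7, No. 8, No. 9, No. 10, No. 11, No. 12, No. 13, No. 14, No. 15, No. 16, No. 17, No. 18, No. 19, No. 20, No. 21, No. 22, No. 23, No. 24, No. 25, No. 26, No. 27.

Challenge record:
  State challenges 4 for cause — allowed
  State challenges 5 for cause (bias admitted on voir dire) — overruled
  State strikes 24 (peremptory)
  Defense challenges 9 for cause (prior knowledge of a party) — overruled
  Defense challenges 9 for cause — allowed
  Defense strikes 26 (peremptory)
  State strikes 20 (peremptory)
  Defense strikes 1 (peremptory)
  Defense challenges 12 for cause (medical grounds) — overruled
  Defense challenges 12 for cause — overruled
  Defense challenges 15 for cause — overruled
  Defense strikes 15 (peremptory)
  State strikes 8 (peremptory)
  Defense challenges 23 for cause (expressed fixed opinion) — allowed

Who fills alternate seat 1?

Removed: #1, #4, #8, #9, #15, #20, #23, #24, #26. (#5, #12 stay — for-cause denied.)
Seating in order: seats 1–6 → #2, #3, #5, #6, #7, #10; alternates → #11, #12, #13, #14.
So alternate 1 is #11.

11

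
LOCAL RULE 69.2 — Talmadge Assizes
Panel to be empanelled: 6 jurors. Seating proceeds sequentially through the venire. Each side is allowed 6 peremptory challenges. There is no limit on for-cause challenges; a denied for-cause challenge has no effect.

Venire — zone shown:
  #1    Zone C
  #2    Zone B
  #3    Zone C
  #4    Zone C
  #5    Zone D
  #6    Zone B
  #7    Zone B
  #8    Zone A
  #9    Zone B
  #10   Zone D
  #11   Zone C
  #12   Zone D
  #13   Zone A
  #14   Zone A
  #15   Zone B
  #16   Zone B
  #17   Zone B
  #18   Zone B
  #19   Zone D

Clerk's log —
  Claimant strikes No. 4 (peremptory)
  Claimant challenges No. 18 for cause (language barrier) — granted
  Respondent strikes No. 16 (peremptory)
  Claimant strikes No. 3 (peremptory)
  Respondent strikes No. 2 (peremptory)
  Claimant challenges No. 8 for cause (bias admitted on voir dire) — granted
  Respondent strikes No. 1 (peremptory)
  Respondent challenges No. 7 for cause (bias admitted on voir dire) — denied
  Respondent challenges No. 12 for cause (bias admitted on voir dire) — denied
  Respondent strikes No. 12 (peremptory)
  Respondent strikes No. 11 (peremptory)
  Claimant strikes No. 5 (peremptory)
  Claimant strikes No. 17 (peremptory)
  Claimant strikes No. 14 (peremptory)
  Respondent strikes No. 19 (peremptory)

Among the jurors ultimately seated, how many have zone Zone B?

Removed: #1, #2, #3, #4, #5, #8, #11, #12, #14, #16, #17, #18, #19.
Seated jurors 1–6: #6, #7, #9, #10, #13, #15.
Of those, in Zone B: #6, #7, #9, #15 → 4.

4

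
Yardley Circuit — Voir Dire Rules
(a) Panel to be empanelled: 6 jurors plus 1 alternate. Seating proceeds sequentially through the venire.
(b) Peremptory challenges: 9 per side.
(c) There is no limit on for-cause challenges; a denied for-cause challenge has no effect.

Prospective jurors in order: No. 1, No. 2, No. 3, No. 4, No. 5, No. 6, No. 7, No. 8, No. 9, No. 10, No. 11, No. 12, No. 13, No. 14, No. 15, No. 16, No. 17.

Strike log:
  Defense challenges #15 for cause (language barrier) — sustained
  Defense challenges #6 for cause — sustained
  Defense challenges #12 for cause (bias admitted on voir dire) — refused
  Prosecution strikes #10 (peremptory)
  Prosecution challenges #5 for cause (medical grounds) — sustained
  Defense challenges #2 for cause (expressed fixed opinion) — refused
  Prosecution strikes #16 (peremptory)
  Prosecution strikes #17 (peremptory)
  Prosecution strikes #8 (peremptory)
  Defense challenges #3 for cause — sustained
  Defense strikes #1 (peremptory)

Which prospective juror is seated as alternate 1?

Removed: #1, #3, #5, #6, #8, #10, #15, #16, #17. (#2, #12 stay — for-cause denied.)
Seating in order: seats 1–6 → #2, #4, #7, #9, #11, #12; alternates → #13.
So alternate 1 is #13.

13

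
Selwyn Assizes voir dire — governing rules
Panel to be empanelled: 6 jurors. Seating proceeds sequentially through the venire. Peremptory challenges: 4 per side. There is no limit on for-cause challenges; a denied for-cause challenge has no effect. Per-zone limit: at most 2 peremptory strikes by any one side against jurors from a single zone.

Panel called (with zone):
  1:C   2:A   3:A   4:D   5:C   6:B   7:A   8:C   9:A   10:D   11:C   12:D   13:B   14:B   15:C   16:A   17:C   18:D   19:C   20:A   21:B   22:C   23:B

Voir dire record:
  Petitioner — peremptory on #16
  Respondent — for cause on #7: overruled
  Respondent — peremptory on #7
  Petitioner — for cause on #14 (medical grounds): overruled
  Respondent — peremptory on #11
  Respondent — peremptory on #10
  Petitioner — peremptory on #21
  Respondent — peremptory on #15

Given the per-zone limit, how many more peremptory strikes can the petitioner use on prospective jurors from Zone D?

Petitioner peremptories so far: #16, #21 — 2 of 4 used, 2 left overall.
Against Zone D: none yet — per-zone cap 2 leaves 2.
Binding limit: min(2, 2) = 2.

2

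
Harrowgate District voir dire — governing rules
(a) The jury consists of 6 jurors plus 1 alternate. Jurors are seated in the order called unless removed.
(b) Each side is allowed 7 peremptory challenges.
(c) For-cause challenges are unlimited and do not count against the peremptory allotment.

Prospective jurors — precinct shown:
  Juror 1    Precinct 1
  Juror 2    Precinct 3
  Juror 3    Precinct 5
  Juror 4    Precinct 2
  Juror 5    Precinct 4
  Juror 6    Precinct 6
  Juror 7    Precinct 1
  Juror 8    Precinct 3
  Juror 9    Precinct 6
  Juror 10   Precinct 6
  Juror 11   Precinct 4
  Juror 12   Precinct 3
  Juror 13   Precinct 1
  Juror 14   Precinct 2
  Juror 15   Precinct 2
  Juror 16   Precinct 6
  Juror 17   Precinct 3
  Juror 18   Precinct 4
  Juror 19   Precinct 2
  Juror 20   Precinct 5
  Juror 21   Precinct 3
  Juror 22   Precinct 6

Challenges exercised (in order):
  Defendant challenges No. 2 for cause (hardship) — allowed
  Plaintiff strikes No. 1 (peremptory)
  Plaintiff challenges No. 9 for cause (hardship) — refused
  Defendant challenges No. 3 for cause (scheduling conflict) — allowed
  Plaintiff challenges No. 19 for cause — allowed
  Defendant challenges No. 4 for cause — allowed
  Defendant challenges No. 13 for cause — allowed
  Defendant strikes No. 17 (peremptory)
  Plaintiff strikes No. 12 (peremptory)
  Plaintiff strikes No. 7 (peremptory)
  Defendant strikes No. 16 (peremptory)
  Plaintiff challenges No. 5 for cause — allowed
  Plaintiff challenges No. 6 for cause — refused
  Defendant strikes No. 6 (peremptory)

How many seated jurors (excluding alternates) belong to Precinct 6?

2

Removed: #1, #2, #3, #4, #5, #6, #7, #12, #13, #16, #17, #19.
Seated jurors 1–6: #8, #9, #10, #11, #14, #15 (alternates #18 not counted).
Of those, in Precinct 6: #9, #10 → 2.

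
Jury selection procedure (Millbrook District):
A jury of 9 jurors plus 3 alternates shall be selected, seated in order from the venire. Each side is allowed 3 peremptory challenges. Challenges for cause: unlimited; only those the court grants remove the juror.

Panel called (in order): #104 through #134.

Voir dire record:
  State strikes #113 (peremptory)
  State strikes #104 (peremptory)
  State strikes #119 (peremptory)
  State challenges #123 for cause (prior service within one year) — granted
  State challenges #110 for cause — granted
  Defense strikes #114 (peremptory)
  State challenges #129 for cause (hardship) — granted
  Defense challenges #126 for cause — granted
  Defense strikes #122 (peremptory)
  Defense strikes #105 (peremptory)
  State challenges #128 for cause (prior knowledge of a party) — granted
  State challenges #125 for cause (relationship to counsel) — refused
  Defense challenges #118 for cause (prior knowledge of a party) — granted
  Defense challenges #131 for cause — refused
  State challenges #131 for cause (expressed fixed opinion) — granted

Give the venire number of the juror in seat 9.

Removed: #104, #105, #110, #113, #114, #118, #119, #122, #123, #126, #128, #129, #131. (#125 stays — for-cause denied.)
Seating in order: seats 1–9 → #106, #107, #108, #109, #111, #112, #115, #116, #117; alternates → #120, #121, #124.
So seat 9 is #117.

117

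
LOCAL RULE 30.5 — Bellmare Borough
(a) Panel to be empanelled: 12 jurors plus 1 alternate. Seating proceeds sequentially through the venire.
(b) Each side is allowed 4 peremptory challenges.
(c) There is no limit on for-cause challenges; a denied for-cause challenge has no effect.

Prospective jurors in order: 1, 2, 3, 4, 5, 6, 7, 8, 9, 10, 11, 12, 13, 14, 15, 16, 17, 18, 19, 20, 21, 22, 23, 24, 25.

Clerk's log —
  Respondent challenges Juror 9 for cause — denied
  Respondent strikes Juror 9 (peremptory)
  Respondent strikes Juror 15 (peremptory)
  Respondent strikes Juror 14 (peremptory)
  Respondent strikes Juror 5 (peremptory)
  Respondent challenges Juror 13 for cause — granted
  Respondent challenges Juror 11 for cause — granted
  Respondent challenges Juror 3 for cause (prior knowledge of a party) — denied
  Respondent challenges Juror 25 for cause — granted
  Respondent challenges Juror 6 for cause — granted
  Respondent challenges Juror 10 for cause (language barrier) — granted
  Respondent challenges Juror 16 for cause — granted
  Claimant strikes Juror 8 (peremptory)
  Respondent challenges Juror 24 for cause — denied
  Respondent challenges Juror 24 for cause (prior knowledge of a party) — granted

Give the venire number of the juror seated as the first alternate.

23

Removed: #5, #6, #8, #9, #10, #11, #13, #14, #15, #16, #24, #25. (#3 stays — for-cause denied.)
Filling seats in venire order through position 13: #1, #2, #3, #4, #7, #12, #17, #18, #19, #20, #21, #22, #23.
So alternate 1 is #23.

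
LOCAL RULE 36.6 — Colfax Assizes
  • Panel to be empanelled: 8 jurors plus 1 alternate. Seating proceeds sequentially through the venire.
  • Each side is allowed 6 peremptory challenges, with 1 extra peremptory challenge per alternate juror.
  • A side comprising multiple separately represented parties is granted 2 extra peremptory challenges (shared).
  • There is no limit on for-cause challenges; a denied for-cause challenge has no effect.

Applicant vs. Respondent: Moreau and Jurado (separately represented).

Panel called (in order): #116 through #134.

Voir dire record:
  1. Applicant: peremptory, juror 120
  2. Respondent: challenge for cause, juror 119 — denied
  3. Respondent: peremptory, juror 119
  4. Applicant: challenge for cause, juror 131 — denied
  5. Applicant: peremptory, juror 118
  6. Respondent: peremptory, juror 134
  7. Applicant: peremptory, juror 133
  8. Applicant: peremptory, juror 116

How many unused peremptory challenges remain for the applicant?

3

Applicant allotment: 6 base + 1 × 1 alternate = 7.
Applicant peremptories used: #120, #118, #133, #116 — 4 (the for-cause on #131 doesn't count).
Remaining: 7 − 4 = 3.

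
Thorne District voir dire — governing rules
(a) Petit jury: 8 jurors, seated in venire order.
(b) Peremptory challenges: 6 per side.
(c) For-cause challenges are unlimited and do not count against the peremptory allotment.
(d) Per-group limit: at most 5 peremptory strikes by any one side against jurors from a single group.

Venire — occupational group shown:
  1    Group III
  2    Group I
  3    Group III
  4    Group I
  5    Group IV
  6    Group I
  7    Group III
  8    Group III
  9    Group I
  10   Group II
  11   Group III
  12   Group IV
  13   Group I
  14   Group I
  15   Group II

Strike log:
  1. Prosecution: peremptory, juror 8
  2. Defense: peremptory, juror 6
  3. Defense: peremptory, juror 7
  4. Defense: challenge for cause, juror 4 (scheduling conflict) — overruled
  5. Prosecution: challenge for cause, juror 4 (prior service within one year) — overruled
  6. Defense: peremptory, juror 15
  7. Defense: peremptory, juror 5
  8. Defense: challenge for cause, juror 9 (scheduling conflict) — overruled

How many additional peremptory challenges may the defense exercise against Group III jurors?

2

Defense peremptories so far: #6, #7, #15, #5 — 4 of 6 used, 2 left overall.
Against Group III: #7 — 1 used; per-group cap 5 leaves 4.
Binding limit: min(2, 4) = 2.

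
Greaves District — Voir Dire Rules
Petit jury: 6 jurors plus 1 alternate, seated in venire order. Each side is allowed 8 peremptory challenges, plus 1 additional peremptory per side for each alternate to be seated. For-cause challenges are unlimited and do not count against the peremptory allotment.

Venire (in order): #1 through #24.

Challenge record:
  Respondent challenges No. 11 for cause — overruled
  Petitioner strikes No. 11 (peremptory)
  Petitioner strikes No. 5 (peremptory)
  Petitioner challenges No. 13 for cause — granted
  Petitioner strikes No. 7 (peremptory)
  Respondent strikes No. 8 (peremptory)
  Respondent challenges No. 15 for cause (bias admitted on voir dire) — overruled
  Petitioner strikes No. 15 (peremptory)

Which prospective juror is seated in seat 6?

9

Removed: #5, #7, #8, #11, #13, #15.
Seating in order: seats 1–6 → #1, #2, #3, #4, #6, #9; alternates → #10.
So seat 6 is #9.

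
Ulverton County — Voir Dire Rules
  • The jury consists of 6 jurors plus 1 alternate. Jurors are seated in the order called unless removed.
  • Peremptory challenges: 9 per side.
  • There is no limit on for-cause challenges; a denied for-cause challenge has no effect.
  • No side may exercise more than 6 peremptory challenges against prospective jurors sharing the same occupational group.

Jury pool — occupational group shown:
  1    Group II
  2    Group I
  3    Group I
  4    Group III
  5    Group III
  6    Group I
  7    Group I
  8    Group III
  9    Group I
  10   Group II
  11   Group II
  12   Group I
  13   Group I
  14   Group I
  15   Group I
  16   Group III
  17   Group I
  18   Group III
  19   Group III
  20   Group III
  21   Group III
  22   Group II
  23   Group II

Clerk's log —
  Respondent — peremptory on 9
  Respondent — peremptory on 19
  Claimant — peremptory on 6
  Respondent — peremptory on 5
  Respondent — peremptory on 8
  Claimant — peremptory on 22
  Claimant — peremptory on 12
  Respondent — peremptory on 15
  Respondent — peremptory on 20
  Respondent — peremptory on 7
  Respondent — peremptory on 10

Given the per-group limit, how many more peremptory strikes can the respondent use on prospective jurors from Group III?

1

Respondent peremptories so far: #9, #19, #5, #8, #15, #20, #7, #10 — 8 of 9 used, 1 left overall.
Against Group III: #19, #5, #8, #20 — 4 used; per-group cap 6 leaves 2.
Binding limit: min(1, 2) = 1.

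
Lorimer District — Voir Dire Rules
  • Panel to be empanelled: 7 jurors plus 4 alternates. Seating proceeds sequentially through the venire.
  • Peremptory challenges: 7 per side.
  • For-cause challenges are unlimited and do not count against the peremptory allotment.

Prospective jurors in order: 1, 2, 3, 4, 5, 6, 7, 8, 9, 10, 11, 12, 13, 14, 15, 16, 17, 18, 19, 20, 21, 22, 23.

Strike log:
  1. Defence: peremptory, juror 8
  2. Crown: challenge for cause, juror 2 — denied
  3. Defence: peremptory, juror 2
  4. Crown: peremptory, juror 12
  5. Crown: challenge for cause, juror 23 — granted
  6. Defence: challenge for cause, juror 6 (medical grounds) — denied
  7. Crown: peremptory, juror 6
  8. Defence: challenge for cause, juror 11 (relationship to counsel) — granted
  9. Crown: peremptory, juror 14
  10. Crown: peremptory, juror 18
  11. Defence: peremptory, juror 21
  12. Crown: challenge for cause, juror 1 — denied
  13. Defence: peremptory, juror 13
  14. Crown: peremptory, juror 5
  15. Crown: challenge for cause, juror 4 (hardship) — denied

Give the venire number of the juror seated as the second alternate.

Removed: #2, #5, #6, #8, #11, #12, #13, #14, #18, #21, #23. (#1, #4 stay — for-cause denied.)
Seating in order: seats 1–7 → #1, #3, #4, #7, #9, #10, #15; alternates → #16, #17, #19, #20.
So alternate 2 is #17.

17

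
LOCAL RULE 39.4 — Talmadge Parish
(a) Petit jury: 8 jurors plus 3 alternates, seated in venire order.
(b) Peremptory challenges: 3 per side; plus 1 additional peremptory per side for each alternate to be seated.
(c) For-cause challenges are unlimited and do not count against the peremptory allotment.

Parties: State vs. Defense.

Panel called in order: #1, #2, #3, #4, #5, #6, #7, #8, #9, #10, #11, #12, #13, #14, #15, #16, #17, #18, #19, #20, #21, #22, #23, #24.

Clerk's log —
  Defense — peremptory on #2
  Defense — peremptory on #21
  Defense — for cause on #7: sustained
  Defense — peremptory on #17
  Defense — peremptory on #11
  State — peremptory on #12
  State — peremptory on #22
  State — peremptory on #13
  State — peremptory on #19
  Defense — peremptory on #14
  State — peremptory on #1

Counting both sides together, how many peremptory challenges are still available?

2

State allotment: 3 base + 1 × 3 alternates = 6. Defense allotment: 3 base + 1 × 3 alternates = 6.
State peremptories used: #12, #22, #13, #19, #1 — 5.
Defense peremptories used: #2, #21, #17, #11, #14 — 5 (the for-cause on #7 doesn't count).
Remaining: (6 − 5) + (6 − 5) = 2.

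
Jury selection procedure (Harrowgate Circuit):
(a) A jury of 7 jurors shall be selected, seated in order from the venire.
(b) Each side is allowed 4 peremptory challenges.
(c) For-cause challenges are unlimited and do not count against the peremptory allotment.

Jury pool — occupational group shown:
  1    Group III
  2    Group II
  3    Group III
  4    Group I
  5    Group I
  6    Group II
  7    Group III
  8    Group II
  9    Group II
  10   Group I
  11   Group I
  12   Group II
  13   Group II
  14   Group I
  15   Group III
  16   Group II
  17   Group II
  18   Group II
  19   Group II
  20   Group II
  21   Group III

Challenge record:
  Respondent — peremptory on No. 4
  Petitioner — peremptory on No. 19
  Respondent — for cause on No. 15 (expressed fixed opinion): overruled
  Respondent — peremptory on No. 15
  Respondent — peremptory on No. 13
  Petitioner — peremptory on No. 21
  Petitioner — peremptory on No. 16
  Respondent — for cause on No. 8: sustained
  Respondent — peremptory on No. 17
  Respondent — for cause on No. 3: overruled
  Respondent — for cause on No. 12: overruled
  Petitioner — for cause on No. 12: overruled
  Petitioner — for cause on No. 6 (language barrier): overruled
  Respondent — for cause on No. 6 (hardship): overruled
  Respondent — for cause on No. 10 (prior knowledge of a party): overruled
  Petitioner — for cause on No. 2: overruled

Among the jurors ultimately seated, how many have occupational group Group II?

Removed: #4, #8, #13, #15, #16, #17, #19, #21.
Seated jurors 1–7: #1, #2, #3, #5, #6, #7, #9.
Of those, in Group II: #2, #6, #9 → 3.

3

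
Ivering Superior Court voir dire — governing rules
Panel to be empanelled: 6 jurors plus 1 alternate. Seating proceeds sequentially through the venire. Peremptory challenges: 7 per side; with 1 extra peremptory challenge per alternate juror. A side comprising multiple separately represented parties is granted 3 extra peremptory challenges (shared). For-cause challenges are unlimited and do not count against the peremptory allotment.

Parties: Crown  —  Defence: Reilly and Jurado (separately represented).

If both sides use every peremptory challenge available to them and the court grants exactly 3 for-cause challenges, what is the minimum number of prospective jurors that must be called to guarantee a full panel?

29

Seats to fill: 6 + 1 alternates = 7.
Peremptories — Crown: 7 + 1×1 = 8; Defence: 7 + 1×1 + 3 = 11; total 19.
For-cause removals: 3.
Minimum venire: 7 + 19 + 3 = 29.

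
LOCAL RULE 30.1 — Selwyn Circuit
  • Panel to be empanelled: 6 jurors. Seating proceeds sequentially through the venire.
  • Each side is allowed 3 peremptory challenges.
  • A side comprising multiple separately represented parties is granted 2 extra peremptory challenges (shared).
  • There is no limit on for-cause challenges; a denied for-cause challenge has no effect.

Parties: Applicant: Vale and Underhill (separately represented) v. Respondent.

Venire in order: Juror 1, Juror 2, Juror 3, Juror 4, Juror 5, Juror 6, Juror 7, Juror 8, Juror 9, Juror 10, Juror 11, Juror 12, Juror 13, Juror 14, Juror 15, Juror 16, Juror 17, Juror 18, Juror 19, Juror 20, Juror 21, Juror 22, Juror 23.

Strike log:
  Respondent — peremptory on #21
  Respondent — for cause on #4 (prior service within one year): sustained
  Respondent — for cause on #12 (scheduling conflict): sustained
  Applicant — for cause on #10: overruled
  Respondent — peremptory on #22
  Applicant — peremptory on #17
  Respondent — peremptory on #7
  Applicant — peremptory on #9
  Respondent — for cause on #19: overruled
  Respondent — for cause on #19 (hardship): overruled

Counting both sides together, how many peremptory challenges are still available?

Applicant allotment: 3 base + 2 multi-party = 5. Respondent allotment: 3.
Applicant peremptories used: #17, #9 — 2 (the for-cause on #10 doesn't count).
Respondent peremptories used: #21, #22, #7 — 3 (for-cause on #4, #12, #19, #19 don't count).
Remaining: (5 − 2) + (3 − 3) = 3.

3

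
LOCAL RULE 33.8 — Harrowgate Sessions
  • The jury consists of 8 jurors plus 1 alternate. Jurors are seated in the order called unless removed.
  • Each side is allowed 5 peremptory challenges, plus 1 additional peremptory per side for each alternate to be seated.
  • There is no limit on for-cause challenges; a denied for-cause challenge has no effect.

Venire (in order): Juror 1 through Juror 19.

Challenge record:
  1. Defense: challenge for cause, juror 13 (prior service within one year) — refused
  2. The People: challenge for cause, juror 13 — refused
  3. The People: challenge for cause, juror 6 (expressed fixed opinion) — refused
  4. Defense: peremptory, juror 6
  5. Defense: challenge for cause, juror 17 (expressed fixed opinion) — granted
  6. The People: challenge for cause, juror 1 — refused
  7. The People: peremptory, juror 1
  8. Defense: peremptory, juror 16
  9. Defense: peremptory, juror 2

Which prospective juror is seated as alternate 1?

12

Removed: #1, #2, #6, #16, #17. (#13 stays — for-cause denied.)
Seating in order: seats 1–8 → #3, #4, #5, #7, #8, #9, #10, #11; alternates → #12.
So alternate 1 is #12.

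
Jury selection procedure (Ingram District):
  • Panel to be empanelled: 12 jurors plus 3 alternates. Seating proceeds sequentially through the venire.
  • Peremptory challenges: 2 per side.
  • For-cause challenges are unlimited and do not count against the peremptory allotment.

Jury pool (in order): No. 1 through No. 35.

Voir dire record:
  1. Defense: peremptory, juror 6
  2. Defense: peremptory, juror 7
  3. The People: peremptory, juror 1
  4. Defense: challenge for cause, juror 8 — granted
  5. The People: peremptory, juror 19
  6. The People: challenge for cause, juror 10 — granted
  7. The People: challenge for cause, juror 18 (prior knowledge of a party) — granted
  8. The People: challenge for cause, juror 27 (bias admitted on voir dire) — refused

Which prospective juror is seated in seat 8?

Removed: #1, #6, #7, #8, #10, #18, #19. (#27 stays — for-cause denied.)
Filling seats in venire order through position 8: #2, #3, #4, #5, #9, #11, #12, #13.
So seat 8 is #13.

13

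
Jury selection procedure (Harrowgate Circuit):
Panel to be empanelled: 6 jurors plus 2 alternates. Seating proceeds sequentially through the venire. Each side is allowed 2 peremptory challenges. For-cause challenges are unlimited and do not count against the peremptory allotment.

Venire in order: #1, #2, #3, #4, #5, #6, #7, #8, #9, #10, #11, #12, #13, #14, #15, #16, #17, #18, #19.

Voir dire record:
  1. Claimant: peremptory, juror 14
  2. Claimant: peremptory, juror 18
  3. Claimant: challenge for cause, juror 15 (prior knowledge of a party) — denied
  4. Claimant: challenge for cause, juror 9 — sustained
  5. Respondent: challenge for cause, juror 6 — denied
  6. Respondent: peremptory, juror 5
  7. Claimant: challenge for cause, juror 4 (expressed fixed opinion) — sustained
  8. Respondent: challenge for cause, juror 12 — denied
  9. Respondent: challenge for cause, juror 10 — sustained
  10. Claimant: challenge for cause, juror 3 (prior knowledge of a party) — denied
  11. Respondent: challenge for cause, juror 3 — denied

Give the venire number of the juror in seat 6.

Removed: #4, #5, #9, #10, #14, #18. (#3, #6, #12, #15 stay — for-cause denied.)
Seating in order: seats 1–6 → #1, #2, #3, #6, #7, #8; alternates → #11, #12.
So seat 6 is #8.

8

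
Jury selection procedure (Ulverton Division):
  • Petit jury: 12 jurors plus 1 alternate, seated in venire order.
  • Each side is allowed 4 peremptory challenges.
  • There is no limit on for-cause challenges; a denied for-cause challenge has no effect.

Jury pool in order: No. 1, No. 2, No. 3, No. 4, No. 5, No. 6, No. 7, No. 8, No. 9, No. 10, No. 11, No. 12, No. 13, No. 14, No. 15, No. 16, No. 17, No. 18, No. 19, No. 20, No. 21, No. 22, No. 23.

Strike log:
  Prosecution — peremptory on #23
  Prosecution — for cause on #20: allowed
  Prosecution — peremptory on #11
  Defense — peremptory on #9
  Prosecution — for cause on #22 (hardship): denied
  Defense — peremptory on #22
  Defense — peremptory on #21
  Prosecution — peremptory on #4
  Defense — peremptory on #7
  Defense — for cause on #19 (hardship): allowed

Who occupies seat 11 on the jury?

15

Removed: #4, #7, #9, #11, #19, #20, #21, #22, #23.
Seating in order: seats 1–12 → #1, #2, #3, #5, #6, #8, #10, #12, #13, #14, #15, #16; alternates → #17.
So seat 11 is #15.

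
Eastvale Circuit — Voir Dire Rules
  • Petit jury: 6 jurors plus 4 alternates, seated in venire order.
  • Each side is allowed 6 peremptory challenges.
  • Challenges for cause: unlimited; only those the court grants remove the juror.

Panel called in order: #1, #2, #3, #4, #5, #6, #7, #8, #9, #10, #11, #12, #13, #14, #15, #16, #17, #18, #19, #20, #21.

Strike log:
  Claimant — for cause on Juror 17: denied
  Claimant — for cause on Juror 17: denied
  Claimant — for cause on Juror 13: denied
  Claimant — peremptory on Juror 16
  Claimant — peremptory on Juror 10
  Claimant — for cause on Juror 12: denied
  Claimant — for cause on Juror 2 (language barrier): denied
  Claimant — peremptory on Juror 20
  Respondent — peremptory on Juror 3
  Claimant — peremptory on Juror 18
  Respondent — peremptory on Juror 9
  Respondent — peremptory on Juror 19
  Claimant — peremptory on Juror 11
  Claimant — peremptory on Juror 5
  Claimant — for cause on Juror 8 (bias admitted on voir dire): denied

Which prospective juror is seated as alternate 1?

Removed: #3, #5, #9, #10, #11, #16, #18, #19, #20. (#2, #8, #12, #13, #17 stay — for-cause denied.)
Seating in order: seats 1–6 → #1, #2, #4, #6, #7, #8; alternates → #12, #13, #14, #15.
So alternate 1 is #12.

12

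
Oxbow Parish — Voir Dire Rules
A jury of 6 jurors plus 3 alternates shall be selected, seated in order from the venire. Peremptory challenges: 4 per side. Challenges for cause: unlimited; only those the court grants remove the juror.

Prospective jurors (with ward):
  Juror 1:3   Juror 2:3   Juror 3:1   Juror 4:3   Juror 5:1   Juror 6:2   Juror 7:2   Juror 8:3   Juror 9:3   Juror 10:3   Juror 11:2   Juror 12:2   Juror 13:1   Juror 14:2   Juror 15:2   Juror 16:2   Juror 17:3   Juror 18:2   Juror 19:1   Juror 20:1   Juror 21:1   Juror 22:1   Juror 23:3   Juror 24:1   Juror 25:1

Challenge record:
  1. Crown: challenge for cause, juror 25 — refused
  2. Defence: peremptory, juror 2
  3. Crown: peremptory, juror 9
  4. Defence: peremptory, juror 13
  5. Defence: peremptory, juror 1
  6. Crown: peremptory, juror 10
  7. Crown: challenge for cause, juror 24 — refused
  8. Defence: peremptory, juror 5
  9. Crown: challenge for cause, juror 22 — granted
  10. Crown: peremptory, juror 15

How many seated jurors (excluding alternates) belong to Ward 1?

1

Removed: #1, #2, #5, #9, #10, #13, #15, #22.
Seated jurors 1–6: #3, #4, #6, #7, #8, #11 (alternates #12, #14, #16 not counted).
Of those, in Ward 1: #3 → 1.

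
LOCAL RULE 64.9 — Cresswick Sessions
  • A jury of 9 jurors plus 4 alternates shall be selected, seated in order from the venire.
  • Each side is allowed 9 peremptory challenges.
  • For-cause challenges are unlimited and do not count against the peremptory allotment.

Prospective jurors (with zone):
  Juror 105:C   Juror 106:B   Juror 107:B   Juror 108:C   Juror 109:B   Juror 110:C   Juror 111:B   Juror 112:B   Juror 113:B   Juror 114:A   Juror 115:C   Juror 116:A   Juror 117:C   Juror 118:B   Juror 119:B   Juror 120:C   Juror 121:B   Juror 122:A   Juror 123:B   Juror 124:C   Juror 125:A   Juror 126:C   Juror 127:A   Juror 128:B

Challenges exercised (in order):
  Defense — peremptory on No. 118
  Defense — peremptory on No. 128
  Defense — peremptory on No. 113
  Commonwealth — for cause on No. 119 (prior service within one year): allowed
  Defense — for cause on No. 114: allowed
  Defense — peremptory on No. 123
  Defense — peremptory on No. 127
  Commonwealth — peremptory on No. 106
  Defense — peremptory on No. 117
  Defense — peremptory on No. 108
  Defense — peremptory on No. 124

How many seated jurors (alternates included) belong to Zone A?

3

Removed: #106, #108, #113, #114, #117, #118, #119, #123, #124, #127, #128.
Seated (13 incl. alternates): #105, #107, #109, #110, #111, #112, #115, #116, #120, #121, #122, #125, #126.
Of those, in Zone A: #116, #122, #125 → 3.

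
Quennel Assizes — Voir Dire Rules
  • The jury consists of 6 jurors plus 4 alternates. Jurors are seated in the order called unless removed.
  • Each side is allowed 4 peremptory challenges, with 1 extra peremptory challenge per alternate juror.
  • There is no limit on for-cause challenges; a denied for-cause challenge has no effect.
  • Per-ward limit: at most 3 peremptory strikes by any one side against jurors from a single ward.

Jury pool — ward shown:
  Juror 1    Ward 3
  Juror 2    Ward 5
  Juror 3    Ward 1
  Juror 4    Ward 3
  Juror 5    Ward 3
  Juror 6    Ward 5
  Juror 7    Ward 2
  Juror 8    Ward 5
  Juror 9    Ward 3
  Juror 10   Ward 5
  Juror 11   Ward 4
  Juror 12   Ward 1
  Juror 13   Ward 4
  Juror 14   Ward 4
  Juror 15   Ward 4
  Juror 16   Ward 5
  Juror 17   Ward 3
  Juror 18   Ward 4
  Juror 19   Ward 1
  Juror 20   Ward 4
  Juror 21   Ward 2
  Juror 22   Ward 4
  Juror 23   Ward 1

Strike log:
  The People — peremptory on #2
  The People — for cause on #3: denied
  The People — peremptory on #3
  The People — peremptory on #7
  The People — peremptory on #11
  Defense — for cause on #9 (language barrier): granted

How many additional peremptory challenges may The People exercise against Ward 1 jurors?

The People peremptories so far: #2, #3, #7, #11 — 4 of 8 used, 4 left overall.
Against Ward 1: #3 — 1 used; per-ward cap 3 leaves 2.
Binding limit: min(4, 2) = 2.

2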